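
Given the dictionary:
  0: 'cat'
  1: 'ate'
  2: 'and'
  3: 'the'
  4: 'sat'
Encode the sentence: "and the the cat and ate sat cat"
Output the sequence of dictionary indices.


Look up each word in the dictionary:
  'and' -> 2
  'the' -> 3
  'the' -> 3
  'cat' -> 0
  'and' -> 2
  'ate' -> 1
  'sat' -> 4
  'cat' -> 0

Encoded: [2, 3, 3, 0, 2, 1, 4, 0]


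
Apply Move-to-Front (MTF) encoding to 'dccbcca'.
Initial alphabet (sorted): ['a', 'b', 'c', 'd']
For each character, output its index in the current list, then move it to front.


MTF encoding:
'd': index 3 in ['a', 'b', 'c', 'd'] -> ['d', 'a', 'b', 'c']
'c': index 3 in ['d', 'a', 'b', 'c'] -> ['c', 'd', 'a', 'b']
'c': index 0 in ['c', 'd', 'a', 'b'] -> ['c', 'd', 'a', 'b']
'b': index 3 in ['c', 'd', 'a', 'b'] -> ['b', 'c', 'd', 'a']
'c': index 1 in ['b', 'c', 'd', 'a'] -> ['c', 'b', 'd', 'a']
'c': index 0 in ['c', 'b', 'd', 'a'] -> ['c', 'b', 'd', 'a']
'a': index 3 in ['c', 'b', 'd', 'a'] -> ['a', 'c', 'b', 'd']


Output: [3, 3, 0, 3, 1, 0, 3]


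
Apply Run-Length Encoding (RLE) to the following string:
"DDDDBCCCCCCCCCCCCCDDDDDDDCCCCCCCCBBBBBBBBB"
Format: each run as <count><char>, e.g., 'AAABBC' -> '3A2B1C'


Scanning runs left to right:
  i=0: run of 'D' x 4 -> '4D'
  i=4: run of 'B' x 1 -> '1B'
  i=5: run of 'C' x 13 -> '13C'
  i=18: run of 'D' x 7 -> '7D'
  i=25: run of 'C' x 8 -> '8C'
  i=33: run of 'B' x 9 -> '9B'

RLE = 4D1B13C7D8C9B


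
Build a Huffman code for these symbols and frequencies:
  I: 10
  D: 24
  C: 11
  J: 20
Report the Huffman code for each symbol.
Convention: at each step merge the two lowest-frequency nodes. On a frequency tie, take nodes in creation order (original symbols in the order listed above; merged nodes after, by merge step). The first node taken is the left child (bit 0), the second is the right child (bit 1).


Huffman tree construction:
Step 1: Merge I(10) + C(11) = 21
Step 2: Merge J(20) + (I+C)(21) = 41
Step 3: Merge D(24) + (J+(I+C))(41) = 65
Read each symbol's code off the tree from the root (left child = 0, right child = 1).

Codes:
  I: 110 (length 3)
  D: 0 (length 1)
  C: 111 (length 3)
  J: 10 (length 2)
Average code length: 127/65 = 1.9538 bits/symbol


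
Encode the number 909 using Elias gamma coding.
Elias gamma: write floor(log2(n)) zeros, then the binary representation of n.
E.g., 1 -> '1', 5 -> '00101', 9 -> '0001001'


num_bits = floor(log2(909)) + 1 = 10
leading_zeros = num_bits - 1 = 9
binary(909) = 1110001101

Elias gamma(909) = '000000000' + '1110001101' = 0000000001110001101 (19 bits)


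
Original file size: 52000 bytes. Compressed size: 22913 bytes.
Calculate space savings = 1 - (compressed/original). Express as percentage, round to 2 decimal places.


ratio = compressed/original = 22913/52000 = 0.440635
savings = 1 - ratio = 1 - 0.440635 = 0.559365
as a percentage: 0.559365 * 100 = 55.94%

Space savings = 1 - 22913/52000 = 55.94%


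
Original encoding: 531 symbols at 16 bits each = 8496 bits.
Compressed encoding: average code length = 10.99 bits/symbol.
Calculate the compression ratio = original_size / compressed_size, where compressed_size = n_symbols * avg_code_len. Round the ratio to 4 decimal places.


original_size = n_symbols * orig_bits = 531 * 16 = 8496 bits
compressed_size = n_symbols * avg_code_len = 531 * 10.99 = 5835.69 bits
ratio = original_size / compressed_size = 8496 / 5835.69 = 1.4559

Compression ratio = 1.4559


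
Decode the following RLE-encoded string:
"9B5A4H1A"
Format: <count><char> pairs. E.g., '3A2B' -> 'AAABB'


Expanding each <count><char> pair:
  9B -> 'BBBBBBBBB'
  5A -> 'AAAAA'
  4H -> 'HHHH'
  1A -> 'A'

Decoded = BBBBBBBBBAAAAAHHHHA


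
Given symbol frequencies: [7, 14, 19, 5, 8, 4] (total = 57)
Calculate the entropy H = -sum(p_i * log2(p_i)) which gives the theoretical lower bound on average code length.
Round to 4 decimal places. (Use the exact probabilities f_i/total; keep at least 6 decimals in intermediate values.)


Per-symbol terms -p_i * log2(p_i) with p_i = f_i/57:
  p = 7/57 = 0.122807: log2(p) = -3.025535, -p*log2(p) = 0.371557
  p = 14/57 = 0.245614: log2(p) = -2.025535, -p*log2(p) = 0.497500
  p = 19/57 = 0.333333: log2(p) = -1.584963, -p*log2(p) = 0.528321
  p = 5/57 = 0.087719: log2(p) = -3.510962, -p*log2(p) = 0.307979
  p = 8/57 = 0.140351: log2(p) = -2.832890, -p*log2(p) = 0.397599
  p = 4/57 = 0.070175: log2(p) = -3.832890, -p*log2(p) = 0.268975
H = 0.371557 + 0.497500 + 0.528321 + 0.307979 + 0.397599 + 0.268975 = 2.371931

H = 2.3719 bits/symbol


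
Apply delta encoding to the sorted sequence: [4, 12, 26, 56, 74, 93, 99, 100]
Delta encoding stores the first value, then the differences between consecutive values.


First value: 4
Deltas:
  12 - 4 = 8
  26 - 12 = 14
  56 - 26 = 30
  74 - 56 = 18
  93 - 74 = 19
  99 - 93 = 6
  100 - 99 = 1


Delta encoded: [4, 8, 14, 30, 18, 19, 6, 1]


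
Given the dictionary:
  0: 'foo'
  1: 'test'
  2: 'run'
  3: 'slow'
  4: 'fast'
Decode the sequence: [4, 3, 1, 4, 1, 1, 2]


Look up each index in the dictionary:
  4 -> 'fast'
  3 -> 'slow'
  1 -> 'test'
  4 -> 'fast'
  1 -> 'test'
  1 -> 'test'
  2 -> 'run'

Decoded: "fast slow test fast test test run"


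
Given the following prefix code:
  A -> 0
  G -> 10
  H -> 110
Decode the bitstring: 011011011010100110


Decoding step by step:
Bits 0 -> A
Bits 110 -> H
Bits 110 -> H
Bits 110 -> H
Bits 10 -> G
Bits 10 -> G
Bits 0 -> A
Bits 110 -> H


Decoded message: AHHHGGAH


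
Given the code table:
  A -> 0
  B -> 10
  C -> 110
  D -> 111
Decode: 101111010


Decoding:
10 -> B
111 -> D
10 -> B
10 -> B


Result: BDBB


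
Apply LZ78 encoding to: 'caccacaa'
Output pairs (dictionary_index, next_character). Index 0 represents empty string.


LZ78 encoding steps:
Dictionary: {0: ''}
Step 1: w='' (idx 0), next='c' -> output (0, 'c'), add 'c' as idx 1
Step 2: w='' (idx 0), next='a' -> output (0, 'a'), add 'a' as idx 2
Step 3: w='c' (idx 1), next='c' -> output (1, 'c'), add 'cc' as idx 3
Step 4: w='a' (idx 2), next='c' -> output (2, 'c'), add 'ac' as idx 4
Step 5: w='a' (idx 2), next='a' -> output (2, 'a'), add 'aa' as idx 5


Encoded: [(0, 'c'), (0, 'a'), (1, 'c'), (2, 'c'), (2, 'a')]


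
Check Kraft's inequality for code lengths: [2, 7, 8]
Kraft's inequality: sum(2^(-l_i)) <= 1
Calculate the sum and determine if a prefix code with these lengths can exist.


Sum = 2^(-2) + 2^(-7) + 2^(-8)
    = 0.25 + 0.0078125 + 0.00390625
    = 67/256 = 0.26171875
Since 0.26171875 <= 1, Kraft's inequality IS satisfied.
A prefix code with these lengths CAN exist.

Kraft sum = 0.26171875. Satisfied.


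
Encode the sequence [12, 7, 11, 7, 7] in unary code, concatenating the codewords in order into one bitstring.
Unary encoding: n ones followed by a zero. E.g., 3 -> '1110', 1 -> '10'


Encode each number as n ones followed by a terminating 0:
  12 -> 1111111111110 (13 bits)
  7 -> 11111110 (8 bits)
  11 -> 111111111110 (12 bits)
  7 -> 11111110 (8 bits)
  7 -> 11111110 (8 bits)
Total length = 13 + 8 + 12 + 8 + 8 = 49 bits.

Unary([12, 7, 11, 7, 7]) = 1111111111110111111101111111111101111111011111110 (49 bits)


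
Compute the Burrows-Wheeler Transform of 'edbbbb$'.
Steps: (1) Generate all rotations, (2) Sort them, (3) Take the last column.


Rotations (sorted):
  0: $edbbbb -> last char: b
  1: b$edbbb -> last char: b
  2: bb$edbb -> last char: b
  3: bbb$edb -> last char: b
  4: bbbb$ed -> last char: d
  5: dbbbb$e -> last char: e
  6: edbbbb$ -> last char: $


BWT = bbbbde$


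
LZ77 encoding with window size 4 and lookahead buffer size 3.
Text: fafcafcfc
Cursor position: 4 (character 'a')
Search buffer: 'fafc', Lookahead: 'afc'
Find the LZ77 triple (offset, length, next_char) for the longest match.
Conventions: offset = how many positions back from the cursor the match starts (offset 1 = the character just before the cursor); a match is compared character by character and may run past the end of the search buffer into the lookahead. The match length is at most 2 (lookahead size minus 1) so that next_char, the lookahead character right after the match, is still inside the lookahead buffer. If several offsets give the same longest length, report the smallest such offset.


Try each offset into the search buffer:
  offset=1 (pos 3, char 'c'): match length 0
  offset=2 (pos 2, char 'f'): match length 0
  offset=3 (pos 1, char 'a'): match length 2
  offset=4 (pos 0, char 'f'): match length 0
Longest match has length 2 at offset 3.
next_char = character at position 4 + 2 = 6 -> 'c'

Best match: offset=3, length=2 (matching 'af' starting at position 1)
LZ77 triple: (3, 2, 'c')


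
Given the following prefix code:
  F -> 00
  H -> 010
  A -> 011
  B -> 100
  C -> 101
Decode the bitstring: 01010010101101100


Decoding step by step:
Bits 010 -> H
Bits 100 -> B
Bits 101 -> C
Bits 011 -> A
Bits 011 -> A
Bits 00 -> F


Decoded message: HBCAAF


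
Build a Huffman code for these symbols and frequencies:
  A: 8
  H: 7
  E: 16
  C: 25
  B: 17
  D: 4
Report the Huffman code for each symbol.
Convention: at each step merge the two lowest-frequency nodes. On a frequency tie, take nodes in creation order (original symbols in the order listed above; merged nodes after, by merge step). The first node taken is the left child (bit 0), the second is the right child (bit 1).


Huffman tree construction:
Step 1: Merge D(4) + H(7) = 11
Step 2: Merge A(8) + (D+H)(11) = 19
Step 3: Merge E(16) + B(17) = 33
Step 4: Merge (A+(D+H))(19) + C(25) = 44
Step 5: Merge (E+B)(33) + ((A+(D+H))+C)(44) = 77
Read each symbol's code off the tree from the root (left child = 0, right child = 1).

Codes:
  A: 100 (length 3)
  H: 1011 (length 4)
  E: 00 (length 2)
  C: 11 (length 2)
  B: 01 (length 2)
  D: 1010 (length 4)
Average code length: 184/77 = 2.3896 bits/symbol


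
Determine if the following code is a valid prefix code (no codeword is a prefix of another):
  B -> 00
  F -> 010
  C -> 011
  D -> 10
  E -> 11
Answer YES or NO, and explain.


Checking each pair (does one codeword prefix another?):
  B='00' vs F='010': no prefix
  B='00' vs C='011': no prefix
  B='00' vs D='10': no prefix
  B='00' vs E='11': no prefix
  F='010' vs B='00': no prefix
  F='010' vs C='011': no prefix
  F='010' vs D='10': no prefix
  F='010' vs E='11': no prefix
  C='011' vs B='00': no prefix
  C='011' vs F='010': no prefix
  C='011' vs D='10': no prefix
  C='011' vs E='11': no prefix
  D='10' vs B='00': no prefix
  D='10' vs F='010': no prefix
  D='10' vs C='011': no prefix
  D='10' vs E='11': no prefix
  E='11' vs B='00': no prefix
  E='11' vs F='010': no prefix
  E='11' vs C='011': no prefix
  E='11' vs D='10': no prefix
No violation found over all pairs.

YES -- this is a valid prefix code. No codeword is a prefix of any other codeword.


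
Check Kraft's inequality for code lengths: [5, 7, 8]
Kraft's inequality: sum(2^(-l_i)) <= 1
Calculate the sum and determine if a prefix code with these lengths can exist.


Sum = 2^(-5) + 2^(-7) + 2^(-8)
    = 0.03125 + 0.0078125 + 0.00390625
    = 11/256 = 0.04296875
Since 0.04296875 <= 1, Kraft's inequality IS satisfied.
A prefix code with these lengths CAN exist.

Kraft sum = 0.04296875. Satisfied.


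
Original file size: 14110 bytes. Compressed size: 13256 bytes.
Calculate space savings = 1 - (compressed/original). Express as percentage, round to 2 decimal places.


ratio = compressed/original = 13256/14110 = 0.939476
savings = 1 - ratio = 1 - 0.939476 = 0.060524
as a percentage: 0.060524 * 100 = 6.05%

Space savings = 1 - 13256/14110 = 6.05%


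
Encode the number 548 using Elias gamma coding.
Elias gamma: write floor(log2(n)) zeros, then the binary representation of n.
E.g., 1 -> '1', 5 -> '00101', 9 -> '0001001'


num_bits = floor(log2(548)) + 1 = 10
leading_zeros = num_bits - 1 = 9
binary(548) = 1000100100

Elias gamma(548) = '000000000' + '1000100100' = 0000000001000100100 (19 bits)


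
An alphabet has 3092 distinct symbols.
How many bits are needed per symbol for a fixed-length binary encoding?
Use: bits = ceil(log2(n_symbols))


log2(3092) = 11.5943
Bracket: 2^11 = 2048 < 3092 <= 2^12 = 4096
So ceil(log2(3092)) = 12

bits = ceil(log2(3092)) = ceil(11.5943) = 12 bits


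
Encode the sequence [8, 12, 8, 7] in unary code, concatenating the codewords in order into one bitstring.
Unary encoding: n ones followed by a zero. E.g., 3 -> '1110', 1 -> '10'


Encode each number as n ones followed by a terminating 0:
  8 -> 111111110 (9 bits)
  12 -> 1111111111110 (13 bits)
  8 -> 111111110 (9 bits)
  7 -> 11111110 (8 bits)
Total length = 9 + 13 + 9 + 8 = 39 bits.

Unary([8, 12, 8, 7]) = 111111110111111111111011111111011111110 (39 bits)


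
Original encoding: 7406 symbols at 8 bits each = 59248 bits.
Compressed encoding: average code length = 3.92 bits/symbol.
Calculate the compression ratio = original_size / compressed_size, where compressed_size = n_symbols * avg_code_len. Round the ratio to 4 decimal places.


original_size = n_symbols * orig_bits = 7406 * 8 = 59248 bits
compressed_size = n_symbols * avg_code_len = 7406 * 3.92 = 29031.52 bits
ratio = original_size / compressed_size = 59248 / 29031.52 = 2.0408

Compression ratio = 2.0408


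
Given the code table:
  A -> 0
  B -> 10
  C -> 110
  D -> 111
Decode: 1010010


Decoding:
10 -> B
10 -> B
0 -> A
10 -> B


Result: BBAB


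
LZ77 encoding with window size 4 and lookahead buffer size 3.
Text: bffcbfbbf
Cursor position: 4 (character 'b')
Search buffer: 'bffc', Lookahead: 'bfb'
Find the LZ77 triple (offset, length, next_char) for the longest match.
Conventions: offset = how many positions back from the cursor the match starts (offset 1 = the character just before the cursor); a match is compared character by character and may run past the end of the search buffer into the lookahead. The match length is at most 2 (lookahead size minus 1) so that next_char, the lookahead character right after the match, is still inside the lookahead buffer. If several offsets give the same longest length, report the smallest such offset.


Try each offset into the search buffer:
  offset=1 (pos 3, char 'c'): match length 0
  offset=2 (pos 2, char 'f'): match length 0
  offset=3 (pos 1, char 'f'): match length 0
  offset=4 (pos 0, char 'b'): match length 2
Longest match has length 2 at offset 4.
next_char = character at position 4 + 2 = 6 -> 'b'

Best match: offset=4, length=2 (matching 'bf' starting at position 0)
LZ77 triple: (4, 2, 'b')


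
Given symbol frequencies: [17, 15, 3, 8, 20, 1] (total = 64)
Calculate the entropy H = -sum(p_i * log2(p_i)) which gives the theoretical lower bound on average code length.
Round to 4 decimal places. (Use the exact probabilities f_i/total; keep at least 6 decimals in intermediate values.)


Per-symbol terms -p_i * log2(p_i) with p_i = f_i/64:
  p = 17/64 = 0.265625: log2(p) = -1.912537, -p*log2(p) = 0.508018
  p = 15/64 = 0.234375: log2(p) = -2.093109, -p*log2(p) = 0.490573
  p = 3/64 = 0.046875: log2(p) = -4.415037, -p*log2(p) = 0.206955
  p = 8/64 = 0.125000: log2(p) = -3.000000, -p*log2(p) = 0.375000
  p = 20/64 = 0.312500: log2(p) = -1.678072, -p*log2(p) = 0.524397
  p = 1/64 = 0.015625: log2(p) = -6.000000, -p*log2(p) = 0.093750
H = 0.508018 + 0.490573 + 0.206955 + 0.375000 + 0.524397 + 0.093750 = 2.198693

H = 2.1987 bits/symbol


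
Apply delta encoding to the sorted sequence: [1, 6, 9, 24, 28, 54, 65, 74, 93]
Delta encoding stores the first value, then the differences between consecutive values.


First value: 1
Deltas:
  6 - 1 = 5
  9 - 6 = 3
  24 - 9 = 15
  28 - 24 = 4
  54 - 28 = 26
  65 - 54 = 11
  74 - 65 = 9
  93 - 74 = 19


Delta encoded: [1, 5, 3, 15, 4, 26, 11, 9, 19]


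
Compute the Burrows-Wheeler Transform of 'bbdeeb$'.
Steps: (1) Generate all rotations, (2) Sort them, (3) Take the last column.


Rotations (sorted):
  0: $bbdeeb -> last char: b
  1: b$bbdee -> last char: e
  2: bbdeeb$ -> last char: $
  3: bdeeb$b -> last char: b
  4: deeb$bb -> last char: b
  5: eb$bbde -> last char: e
  6: eeb$bbd -> last char: d


BWT = be$bbed


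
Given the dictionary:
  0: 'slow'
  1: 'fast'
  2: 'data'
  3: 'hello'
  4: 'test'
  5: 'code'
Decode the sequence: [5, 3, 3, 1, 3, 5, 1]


Look up each index in the dictionary:
  5 -> 'code'
  3 -> 'hello'
  3 -> 'hello'
  1 -> 'fast'
  3 -> 'hello'
  5 -> 'code'
  1 -> 'fast'

Decoded: "code hello hello fast hello code fast"


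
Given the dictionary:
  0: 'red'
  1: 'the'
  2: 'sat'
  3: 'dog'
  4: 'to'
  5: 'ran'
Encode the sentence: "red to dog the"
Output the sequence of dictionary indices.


Look up each word in the dictionary:
  'red' -> 0
  'to' -> 4
  'dog' -> 3
  'the' -> 1

Encoded: [0, 4, 3, 1]


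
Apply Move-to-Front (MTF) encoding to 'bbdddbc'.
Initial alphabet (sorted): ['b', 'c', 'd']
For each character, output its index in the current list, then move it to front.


MTF encoding:
'b': index 0 in ['b', 'c', 'd'] -> ['b', 'c', 'd']
'b': index 0 in ['b', 'c', 'd'] -> ['b', 'c', 'd']
'd': index 2 in ['b', 'c', 'd'] -> ['d', 'b', 'c']
'd': index 0 in ['d', 'b', 'c'] -> ['d', 'b', 'c']
'd': index 0 in ['d', 'b', 'c'] -> ['d', 'b', 'c']
'b': index 1 in ['d', 'b', 'c'] -> ['b', 'd', 'c']
'c': index 2 in ['b', 'd', 'c'] -> ['c', 'b', 'd']


Output: [0, 0, 2, 0, 0, 1, 2]


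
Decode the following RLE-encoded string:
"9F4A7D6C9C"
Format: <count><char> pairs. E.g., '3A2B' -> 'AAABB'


Expanding each <count><char> pair:
  9F -> 'FFFFFFFFF'
  4A -> 'AAAA'
  7D -> 'DDDDDDD'
  6C -> 'CCCCCC'
  9C -> 'CCCCCCCCC'

Decoded = FFFFFFFFFAAAADDDDDDDCCCCCCCCCCCCCCC


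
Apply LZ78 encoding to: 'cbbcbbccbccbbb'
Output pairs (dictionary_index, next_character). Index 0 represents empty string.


LZ78 encoding steps:
Dictionary: {0: ''}
Step 1: w='' (idx 0), next='c' -> output (0, 'c'), add 'c' as idx 1
Step 2: w='' (idx 0), next='b' -> output (0, 'b'), add 'b' as idx 2
Step 3: w='b' (idx 2), next='c' -> output (2, 'c'), add 'bc' as idx 3
Step 4: w='b' (idx 2), next='b' -> output (2, 'b'), add 'bb' as idx 4
Step 5: w='c' (idx 1), next='c' -> output (1, 'c'), add 'cc' as idx 5
Step 6: w='bc' (idx 3), next='c' -> output (3, 'c'), add 'bcc' as idx 6
Step 7: w='bb' (idx 4), next='b' -> output (4, 'b'), add 'bbb' as idx 7


Encoded: [(0, 'c'), (0, 'b'), (2, 'c'), (2, 'b'), (1, 'c'), (3, 'c'), (4, 'b')]


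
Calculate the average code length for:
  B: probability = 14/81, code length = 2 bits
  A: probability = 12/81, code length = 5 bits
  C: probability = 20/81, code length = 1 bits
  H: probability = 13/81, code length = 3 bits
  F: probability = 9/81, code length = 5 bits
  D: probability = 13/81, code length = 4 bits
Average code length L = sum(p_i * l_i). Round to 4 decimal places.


Weighted contributions p_i * l_i:
  B: (14/81) * 2 = 28/81
  A: (12/81) * 5 = 60/81
  C: (20/81) * 1 = 20/81
  H: (13/81) * 3 = 39/81
  F: (9/81) * 5 = 45/81
  D: (13/81) * 4 = 52/81
Sum = (28 + 60 + 20 + 39 + 45 + 52)/81 = 244/81

L = 244/81 = 3.0123 bits/symbol


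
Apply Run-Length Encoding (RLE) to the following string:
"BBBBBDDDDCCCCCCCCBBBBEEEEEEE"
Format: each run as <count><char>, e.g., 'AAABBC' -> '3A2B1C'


Scanning runs left to right:
  i=0: run of 'B' x 5 -> '5B'
  i=5: run of 'D' x 4 -> '4D'
  i=9: run of 'C' x 8 -> '8C'
  i=17: run of 'B' x 4 -> '4B'
  i=21: run of 'E' x 7 -> '7E'

RLE = 5B4D8C4B7E


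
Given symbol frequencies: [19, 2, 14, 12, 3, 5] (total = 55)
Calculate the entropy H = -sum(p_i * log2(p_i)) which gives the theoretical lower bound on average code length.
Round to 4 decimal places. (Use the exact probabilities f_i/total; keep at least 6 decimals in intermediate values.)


Per-symbol terms -p_i * log2(p_i) with p_i = f_i/55:
  p = 19/55 = 0.345455: log2(p) = -1.533432, -p*log2(p) = 0.529731
  p = 2/55 = 0.036364: log2(p) = -4.781360, -p*log2(p) = 0.173868
  p = 14/55 = 0.254545: log2(p) = -1.974005, -p*log2(p) = 0.502474
  p = 12/55 = 0.218182: log2(p) = -2.196397, -p*log2(p) = 0.479214
  p = 3/55 = 0.054545: log2(p) = -4.196397, -p*log2(p) = 0.228894
  p = 5/55 = 0.090909: log2(p) = -3.459432, -p*log2(p) = 0.314494
H = 0.529731 + 0.173868 + 0.502474 + 0.479214 + 0.228894 + 0.314494 = 2.228675

H = 2.2287 bits/symbol


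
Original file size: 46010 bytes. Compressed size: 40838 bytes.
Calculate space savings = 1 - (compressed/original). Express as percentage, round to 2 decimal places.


ratio = compressed/original = 40838/46010 = 0.88759
savings = 1 - ratio = 1 - 0.88759 = 0.11241
as a percentage: 0.11241 * 100 = 11.24%

Space savings = 1 - 40838/46010 = 11.24%


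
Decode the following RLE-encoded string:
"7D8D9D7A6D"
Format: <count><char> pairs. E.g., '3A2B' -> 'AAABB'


Expanding each <count><char> pair:
  7D -> 'DDDDDDD'
  8D -> 'DDDDDDDD'
  9D -> 'DDDDDDDDD'
  7A -> 'AAAAAAA'
  6D -> 'DDDDDD'

Decoded = DDDDDDDDDDDDDDDDDDDDDDDDAAAAAAADDDDDD


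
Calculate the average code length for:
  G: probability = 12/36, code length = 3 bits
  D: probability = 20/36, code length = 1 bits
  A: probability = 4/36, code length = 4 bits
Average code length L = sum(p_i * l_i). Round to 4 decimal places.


Weighted contributions p_i * l_i:
  G: (12/36) * 3 = 36/36
  D: (20/36) * 1 = 20/36
  A: (4/36) * 4 = 16/36
Sum = (36 + 20 + 16)/36 = 72/36

L = 72/36 = 2.0000 bits/symbol


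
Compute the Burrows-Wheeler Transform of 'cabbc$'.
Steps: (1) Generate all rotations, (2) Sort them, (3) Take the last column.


Rotations (sorted):
  0: $cabbc -> last char: c
  1: abbc$c -> last char: c
  2: bbc$ca -> last char: a
  3: bc$cab -> last char: b
  4: c$cabb -> last char: b
  5: cabbc$ -> last char: $


BWT = ccabb$


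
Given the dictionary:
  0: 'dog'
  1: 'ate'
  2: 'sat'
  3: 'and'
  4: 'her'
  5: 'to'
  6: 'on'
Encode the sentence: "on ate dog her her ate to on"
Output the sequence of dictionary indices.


Look up each word in the dictionary:
  'on' -> 6
  'ate' -> 1
  'dog' -> 0
  'her' -> 4
  'her' -> 4
  'ate' -> 1
  'to' -> 5
  'on' -> 6

Encoded: [6, 1, 0, 4, 4, 1, 5, 6]


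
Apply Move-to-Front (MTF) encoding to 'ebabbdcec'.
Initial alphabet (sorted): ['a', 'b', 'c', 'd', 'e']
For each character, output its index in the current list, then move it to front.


MTF encoding:
'e': index 4 in ['a', 'b', 'c', 'd', 'e'] -> ['e', 'a', 'b', 'c', 'd']
'b': index 2 in ['e', 'a', 'b', 'c', 'd'] -> ['b', 'e', 'a', 'c', 'd']
'a': index 2 in ['b', 'e', 'a', 'c', 'd'] -> ['a', 'b', 'e', 'c', 'd']
'b': index 1 in ['a', 'b', 'e', 'c', 'd'] -> ['b', 'a', 'e', 'c', 'd']
'b': index 0 in ['b', 'a', 'e', 'c', 'd'] -> ['b', 'a', 'e', 'c', 'd']
'd': index 4 in ['b', 'a', 'e', 'c', 'd'] -> ['d', 'b', 'a', 'e', 'c']
'c': index 4 in ['d', 'b', 'a', 'e', 'c'] -> ['c', 'd', 'b', 'a', 'e']
'e': index 4 in ['c', 'd', 'b', 'a', 'e'] -> ['e', 'c', 'd', 'b', 'a']
'c': index 1 in ['e', 'c', 'd', 'b', 'a'] -> ['c', 'e', 'd', 'b', 'a']


Output: [4, 2, 2, 1, 0, 4, 4, 4, 1]


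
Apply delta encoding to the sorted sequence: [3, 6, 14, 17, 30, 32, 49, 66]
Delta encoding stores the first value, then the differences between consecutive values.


First value: 3
Deltas:
  6 - 3 = 3
  14 - 6 = 8
  17 - 14 = 3
  30 - 17 = 13
  32 - 30 = 2
  49 - 32 = 17
  66 - 49 = 17


Delta encoded: [3, 3, 8, 3, 13, 2, 17, 17]


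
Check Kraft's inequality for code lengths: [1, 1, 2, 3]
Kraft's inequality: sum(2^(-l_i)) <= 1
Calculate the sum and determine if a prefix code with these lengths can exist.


Sum = 2^(-1) + 2^(-1) + 2^(-2) + 2^(-3)
    = 0.5 + 0.5 + 0.25 + 0.125
    = 11/8 = 1.375
Since 1.375 > 1, Kraft's inequality is NOT satisfied.
A prefix code with these lengths CANNOT exist.

Kraft sum = 1.375. Not satisfied.


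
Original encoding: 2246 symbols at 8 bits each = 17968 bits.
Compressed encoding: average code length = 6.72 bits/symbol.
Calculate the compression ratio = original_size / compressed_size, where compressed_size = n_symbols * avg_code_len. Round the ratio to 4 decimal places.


original_size = n_symbols * orig_bits = 2246 * 8 = 17968 bits
compressed_size = n_symbols * avg_code_len = 2246 * 6.72 = 15093.12 bits
ratio = original_size / compressed_size = 17968 / 15093.12 = 1.1905

Compression ratio = 1.1905


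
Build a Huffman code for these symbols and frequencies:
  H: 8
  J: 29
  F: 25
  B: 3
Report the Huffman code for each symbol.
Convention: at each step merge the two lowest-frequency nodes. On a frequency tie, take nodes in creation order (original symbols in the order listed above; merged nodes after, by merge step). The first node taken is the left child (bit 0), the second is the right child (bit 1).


Huffman tree construction:
Step 1: Merge B(3) + H(8) = 11
Step 2: Merge (B+H)(11) + F(25) = 36
Step 3: Merge J(29) + ((B+H)+F)(36) = 65
Read each symbol's code off the tree from the root (left child = 0, right child = 1).

Codes:
  H: 101 (length 3)
  J: 0 (length 1)
  F: 11 (length 2)
  B: 100 (length 3)
Average code length: 112/65 = 1.7231 bits/symbol


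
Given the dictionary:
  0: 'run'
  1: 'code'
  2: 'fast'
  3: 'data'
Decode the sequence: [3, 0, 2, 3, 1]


Look up each index in the dictionary:
  3 -> 'data'
  0 -> 'run'
  2 -> 'fast'
  3 -> 'data'
  1 -> 'code'

Decoded: "data run fast data code"


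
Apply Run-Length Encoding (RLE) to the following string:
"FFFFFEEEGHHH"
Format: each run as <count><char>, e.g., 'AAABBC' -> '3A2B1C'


Scanning runs left to right:
  i=0: run of 'F' x 5 -> '5F'
  i=5: run of 'E' x 3 -> '3E'
  i=8: run of 'G' x 1 -> '1G'
  i=9: run of 'H' x 3 -> '3H'

RLE = 5F3E1G3H


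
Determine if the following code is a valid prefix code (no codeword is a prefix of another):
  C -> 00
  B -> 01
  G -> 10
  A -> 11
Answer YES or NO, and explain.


Checking each pair (does one codeword prefix another?):
  C='00' vs B='01': no prefix
  C='00' vs G='10': no prefix
  C='00' vs A='11': no prefix
  B='01' vs C='00': no prefix
  B='01' vs G='10': no prefix
  B='01' vs A='11': no prefix
  G='10' vs C='00': no prefix
  G='10' vs B='01': no prefix
  G='10' vs A='11': no prefix
  A='11' vs C='00': no prefix
  A='11' vs B='01': no prefix
  A='11' vs G='10': no prefix
No violation found over all pairs.

YES -- this is a valid prefix code. No codeword is a prefix of any other codeword.


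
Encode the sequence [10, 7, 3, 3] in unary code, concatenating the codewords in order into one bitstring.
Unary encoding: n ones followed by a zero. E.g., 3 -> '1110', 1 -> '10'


Encode each number as n ones followed by a terminating 0:
  10 -> 11111111110 (11 bits)
  7 -> 11111110 (8 bits)
  3 -> 1110 (4 bits)
  3 -> 1110 (4 bits)
Total length = 11 + 8 + 4 + 4 = 27 bits.

Unary([10, 7, 3, 3]) = 111111111101111111011101110 (27 bits)


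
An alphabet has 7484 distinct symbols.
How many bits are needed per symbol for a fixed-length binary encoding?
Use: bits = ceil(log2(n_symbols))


log2(7484) = 12.8696
Bracket: 2^12 = 4096 < 7484 <= 2^13 = 8192
So ceil(log2(7484)) = 13

bits = ceil(log2(7484)) = ceil(12.8696) = 13 bits


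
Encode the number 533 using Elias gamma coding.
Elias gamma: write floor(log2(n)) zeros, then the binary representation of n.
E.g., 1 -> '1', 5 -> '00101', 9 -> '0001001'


num_bits = floor(log2(533)) + 1 = 10
leading_zeros = num_bits - 1 = 9
binary(533) = 1000010101

Elias gamma(533) = '000000000' + '1000010101' = 0000000001000010101 (19 bits)


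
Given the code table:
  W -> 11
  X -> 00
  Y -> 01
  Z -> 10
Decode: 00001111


Decoding:
00 -> X
00 -> X
11 -> W
11 -> W


Result: XXWW


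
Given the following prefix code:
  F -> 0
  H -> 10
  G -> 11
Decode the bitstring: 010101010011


Decoding step by step:
Bits 0 -> F
Bits 10 -> H
Bits 10 -> H
Bits 10 -> H
Bits 10 -> H
Bits 0 -> F
Bits 11 -> G


Decoded message: FHHHHFG


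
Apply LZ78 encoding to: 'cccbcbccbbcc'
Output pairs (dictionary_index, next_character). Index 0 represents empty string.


LZ78 encoding steps:
Dictionary: {0: ''}
Step 1: w='' (idx 0), next='c' -> output (0, 'c'), add 'c' as idx 1
Step 2: w='c' (idx 1), next='c' -> output (1, 'c'), add 'cc' as idx 2
Step 3: w='' (idx 0), next='b' -> output (0, 'b'), add 'b' as idx 3
Step 4: w='c' (idx 1), next='b' -> output (1, 'b'), add 'cb' as idx 4
Step 5: w='cc' (idx 2), next='b' -> output (2, 'b'), add 'ccb' as idx 5
Step 6: w='b' (idx 3), next='c' -> output (3, 'c'), add 'bc' as idx 6
Step 7: w='c' (idx 1), end of input -> output (1, '')


Encoded: [(0, 'c'), (1, 'c'), (0, 'b'), (1, 'b'), (2, 'b'), (3, 'c'), (1, '')]


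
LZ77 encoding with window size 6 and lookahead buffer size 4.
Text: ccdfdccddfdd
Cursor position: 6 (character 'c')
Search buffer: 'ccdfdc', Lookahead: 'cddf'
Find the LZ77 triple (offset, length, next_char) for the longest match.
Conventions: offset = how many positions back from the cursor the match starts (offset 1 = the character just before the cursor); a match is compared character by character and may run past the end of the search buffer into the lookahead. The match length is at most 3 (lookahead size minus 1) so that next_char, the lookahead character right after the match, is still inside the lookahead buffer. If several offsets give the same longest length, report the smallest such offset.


Try each offset into the search buffer:
  offset=1 (pos 5, char 'c'): match length 1
  offset=2 (pos 4, char 'd'): match length 0
  offset=3 (pos 3, char 'f'): match length 0
  offset=4 (pos 2, char 'd'): match length 0
  offset=5 (pos 1, char 'c'): match length 2
  offset=6 (pos 0, char 'c'): match length 1
Longest match has length 2 at offset 5.
next_char = character at position 6 + 2 = 8 -> 'd'

Best match: offset=5, length=2 (matching 'cd' starting at position 1)
LZ77 triple: (5, 2, 'd')


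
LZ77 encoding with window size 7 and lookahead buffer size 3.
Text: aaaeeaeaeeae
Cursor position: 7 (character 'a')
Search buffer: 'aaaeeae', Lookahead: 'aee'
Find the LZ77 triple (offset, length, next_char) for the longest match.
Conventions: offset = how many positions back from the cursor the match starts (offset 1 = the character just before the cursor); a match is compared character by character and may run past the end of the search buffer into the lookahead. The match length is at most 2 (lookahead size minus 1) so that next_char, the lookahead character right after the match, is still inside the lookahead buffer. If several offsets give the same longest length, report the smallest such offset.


Try each offset into the search buffer:
  offset=1 (pos 6, char 'e'): match length 0
  offset=2 (pos 5, char 'a'): match length 2
  offset=3 (pos 4, char 'e'): match length 0
  offset=4 (pos 3, char 'e'): match length 0
  offset=5 (pos 2, char 'a'): match length 2
  offset=6 (pos 1, char 'a'): match length 1
  offset=7 (pos 0, char 'a'): match length 1
Longest match has length 2, found at offsets 2, 5; take the smallest, offset 2.
next_char = character at position 7 + 2 = 9 -> 'e'

Best match: offset=2, length=2 (matching 'ae' starting at position 5)
LZ77 triple: (2, 2, 'e')


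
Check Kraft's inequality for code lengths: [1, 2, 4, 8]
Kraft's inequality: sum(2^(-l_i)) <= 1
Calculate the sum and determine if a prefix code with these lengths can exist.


Sum = 2^(-1) + 2^(-2) + 2^(-4) + 2^(-8)
    = 0.5 + 0.25 + 0.0625 + 0.00390625
    = 209/256 = 0.81640625
Since 0.81640625 <= 1, Kraft's inequality IS satisfied.
A prefix code with these lengths CAN exist.

Kraft sum = 0.81640625. Satisfied.


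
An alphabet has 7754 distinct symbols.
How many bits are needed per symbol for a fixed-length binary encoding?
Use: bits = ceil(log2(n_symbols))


log2(7754) = 12.9207
Bracket: 2^12 = 4096 < 7754 <= 2^13 = 8192
So ceil(log2(7754)) = 13

bits = ceil(log2(7754)) = ceil(12.9207) = 13 bits


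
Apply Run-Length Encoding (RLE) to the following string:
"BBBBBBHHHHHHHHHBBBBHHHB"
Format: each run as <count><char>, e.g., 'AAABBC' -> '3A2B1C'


Scanning runs left to right:
  i=0: run of 'B' x 6 -> '6B'
  i=6: run of 'H' x 9 -> '9H'
  i=15: run of 'B' x 4 -> '4B'
  i=19: run of 'H' x 3 -> '3H'
  i=22: run of 'B' x 1 -> '1B'

RLE = 6B9H4B3H1B


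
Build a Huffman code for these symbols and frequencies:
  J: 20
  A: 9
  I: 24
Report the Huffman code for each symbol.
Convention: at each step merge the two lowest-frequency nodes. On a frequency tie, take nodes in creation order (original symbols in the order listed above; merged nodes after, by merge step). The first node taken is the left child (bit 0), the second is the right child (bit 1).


Huffman tree construction:
Step 1: Merge A(9) + J(20) = 29
Step 2: Merge I(24) + (A+J)(29) = 53
Read each symbol's code off the tree from the root (left child = 0, right child = 1).

Codes:
  J: 11 (length 2)
  A: 10 (length 2)
  I: 0 (length 1)
Average code length: 82/53 = 1.5472 bits/symbol


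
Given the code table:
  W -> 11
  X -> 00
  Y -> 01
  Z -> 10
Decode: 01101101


Decoding:
01 -> Y
10 -> Z
11 -> W
01 -> Y


Result: YZWY


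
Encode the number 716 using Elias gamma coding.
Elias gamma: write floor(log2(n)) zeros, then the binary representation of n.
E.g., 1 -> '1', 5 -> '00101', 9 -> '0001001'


num_bits = floor(log2(716)) + 1 = 10
leading_zeros = num_bits - 1 = 9
binary(716) = 1011001100

Elias gamma(716) = '000000000' + '1011001100' = 0000000001011001100 (19 bits)


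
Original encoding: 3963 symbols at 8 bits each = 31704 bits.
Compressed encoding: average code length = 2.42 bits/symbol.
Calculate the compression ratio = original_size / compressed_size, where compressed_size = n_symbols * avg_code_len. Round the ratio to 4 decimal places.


original_size = n_symbols * orig_bits = 3963 * 8 = 31704 bits
compressed_size = n_symbols * avg_code_len = 3963 * 2.42 = 9590.46 bits
ratio = original_size / compressed_size = 31704 / 9590.46 = 3.3058

Compression ratio = 3.3058


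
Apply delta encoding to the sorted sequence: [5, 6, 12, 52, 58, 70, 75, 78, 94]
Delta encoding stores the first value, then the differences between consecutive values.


First value: 5
Deltas:
  6 - 5 = 1
  12 - 6 = 6
  52 - 12 = 40
  58 - 52 = 6
  70 - 58 = 12
  75 - 70 = 5
  78 - 75 = 3
  94 - 78 = 16


Delta encoded: [5, 1, 6, 40, 6, 12, 5, 3, 16]


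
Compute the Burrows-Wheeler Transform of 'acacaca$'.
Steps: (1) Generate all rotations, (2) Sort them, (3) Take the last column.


Rotations (sorted):
  0: $acacaca -> last char: a
  1: a$acacac -> last char: c
  2: aca$acac -> last char: c
  3: acaca$ac -> last char: c
  4: acacaca$ -> last char: $
  5: ca$acaca -> last char: a
  6: caca$aca -> last char: a
  7: cacaca$a -> last char: a


BWT = accc$aaa


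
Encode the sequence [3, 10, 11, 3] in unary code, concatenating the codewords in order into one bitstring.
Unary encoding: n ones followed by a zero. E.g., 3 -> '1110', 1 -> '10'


Encode each number as n ones followed by a terminating 0:
  3 -> 1110 (4 bits)
  10 -> 11111111110 (11 bits)
  11 -> 111111111110 (12 bits)
  3 -> 1110 (4 bits)
Total length = 4 + 11 + 12 + 4 = 31 bits.

Unary([3, 10, 11, 3]) = 1110111111111101111111111101110 (31 bits)


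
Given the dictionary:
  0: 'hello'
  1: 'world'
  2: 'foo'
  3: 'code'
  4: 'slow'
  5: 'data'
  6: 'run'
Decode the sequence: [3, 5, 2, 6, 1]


Look up each index in the dictionary:
  3 -> 'code'
  5 -> 'data'
  2 -> 'foo'
  6 -> 'run'
  1 -> 'world'

Decoded: "code data foo run world"


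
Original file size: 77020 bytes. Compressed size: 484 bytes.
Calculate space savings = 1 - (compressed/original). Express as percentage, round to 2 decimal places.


ratio = compressed/original = 484/77020 = 0.006284
savings = 1 - ratio = 1 - 0.006284 = 0.993716
as a percentage: 0.993716 * 100 = 99.37%

Space savings = 1 - 484/77020 = 99.37%


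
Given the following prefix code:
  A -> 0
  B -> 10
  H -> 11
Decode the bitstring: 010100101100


Decoding step by step:
Bits 0 -> A
Bits 10 -> B
Bits 10 -> B
Bits 0 -> A
Bits 10 -> B
Bits 11 -> H
Bits 0 -> A
Bits 0 -> A


Decoded message: ABBABHAA


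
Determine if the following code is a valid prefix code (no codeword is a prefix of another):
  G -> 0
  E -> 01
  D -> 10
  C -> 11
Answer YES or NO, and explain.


Checking each pair (does one codeword prefix another?):
  G='0' vs E='01': prefix -- VIOLATION

NO -- this is NOT a valid prefix code. G (0) is a prefix of E (01).


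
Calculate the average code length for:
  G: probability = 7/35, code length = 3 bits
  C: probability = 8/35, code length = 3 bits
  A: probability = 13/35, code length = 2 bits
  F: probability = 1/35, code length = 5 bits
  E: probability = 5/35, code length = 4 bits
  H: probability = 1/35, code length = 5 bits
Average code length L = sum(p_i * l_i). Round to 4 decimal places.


Weighted contributions p_i * l_i:
  G: (7/35) * 3 = 21/35
  C: (8/35) * 3 = 24/35
  A: (13/35) * 2 = 26/35
  F: (1/35) * 5 = 5/35
  E: (5/35) * 4 = 20/35
  H: (1/35) * 5 = 5/35
Sum = (21 + 24 + 26 + 5 + 20 + 5)/35 = 101/35

L = 101/35 = 2.8857 bits/symbol


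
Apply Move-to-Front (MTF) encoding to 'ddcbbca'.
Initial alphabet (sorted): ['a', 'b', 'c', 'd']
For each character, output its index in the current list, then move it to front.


MTF encoding:
'd': index 3 in ['a', 'b', 'c', 'd'] -> ['d', 'a', 'b', 'c']
'd': index 0 in ['d', 'a', 'b', 'c'] -> ['d', 'a', 'b', 'c']
'c': index 3 in ['d', 'a', 'b', 'c'] -> ['c', 'd', 'a', 'b']
'b': index 3 in ['c', 'd', 'a', 'b'] -> ['b', 'c', 'd', 'a']
'b': index 0 in ['b', 'c', 'd', 'a'] -> ['b', 'c', 'd', 'a']
'c': index 1 in ['b', 'c', 'd', 'a'] -> ['c', 'b', 'd', 'a']
'a': index 3 in ['c', 'b', 'd', 'a'] -> ['a', 'c', 'b', 'd']


Output: [3, 0, 3, 3, 0, 1, 3]


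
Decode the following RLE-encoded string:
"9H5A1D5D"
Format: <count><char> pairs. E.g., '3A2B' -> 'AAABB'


Expanding each <count><char> pair:
  9H -> 'HHHHHHHHH'
  5A -> 'AAAAA'
  1D -> 'D'
  5D -> 'DDDDD'

Decoded = HHHHHHHHHAAAAADDDDDD


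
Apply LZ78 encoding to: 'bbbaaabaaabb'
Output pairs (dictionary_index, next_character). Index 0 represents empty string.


LZ78 encoding steps:
Dictionary: {0: ''}
Step 1: w='' (idx 0), next='b' -> output (0, 'b'), add 'b' as idx 1
Step 2: w='b' (idx 1), next='b' -> output (1, 'b'), add 'bb' as idx 2
Step 3: w='' (idx 0), next='a' -> output (0, 'a'), add 'a' as idx 3
Step 4: w='a' (idx 3), next='a' -> output (3, 'a'), add 'aa' as idx 4
Step 5: w='b' (idx 1), next='a' -> output (1, 'a'), add 'ba' as idx 5
Step 6: w='aa' (idx 4), next='b' -> output (4, 'b'), add 'aab' as idx 6
Step 7: w='b' (idx 1), end of input -> output (1, '')


Encoded: [(0, 'b'), (1, 'b'), (0, 'a'), (3, 'a'), (1, 'a'), (4, 'b'), (1, '')]


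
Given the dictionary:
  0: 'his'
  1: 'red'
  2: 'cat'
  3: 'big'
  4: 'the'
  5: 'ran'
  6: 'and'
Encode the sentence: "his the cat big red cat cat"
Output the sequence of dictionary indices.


Look up each word in the dictionary:
  'his' -> 0
  'the' -> 4
  'cat' -> 2
  'big' -> 3
  'red' -> 1
  'cat' -> 2
  'cat' -> 2

Encoded: [0, 4, 2, 3, 1, 2, 2]


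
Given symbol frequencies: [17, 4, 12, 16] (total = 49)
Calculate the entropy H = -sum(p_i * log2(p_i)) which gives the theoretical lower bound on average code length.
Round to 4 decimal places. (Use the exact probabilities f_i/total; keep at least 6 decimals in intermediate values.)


Per-symbol terms -p_i * log2(p_i) with p_i = f_i/49:
  p = 17/49 = 0.346939: log2(p) = -1.527247, -p*log2(p) = 0.529861
  p = 4/49 = 0.081633: log2(p) = -3.614710, -p*log2(p) = 0.295078
  p = 12/49 = 0.244898: log2(p) = -2.029747, -p*log2(p) = 0.497081
  p = 16/49 = 0.326531: log2(p) = -1.614710, -p*log2(p) = 0.527252
H = 0.529861 + 0.295078 + 0.497081 + 0.527252 = 1.849272

H = 1.8493 bits/symbol


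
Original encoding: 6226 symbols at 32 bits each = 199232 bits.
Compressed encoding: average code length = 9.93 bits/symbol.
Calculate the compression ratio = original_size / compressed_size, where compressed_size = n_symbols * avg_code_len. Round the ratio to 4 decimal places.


original_size = n_symbols * orig_bits = 6226 * 32 = 199232 bits
compressed_size = n_symbols * avg_code_len = 6226 * 9.93 = 61824.18 bits
ratio = original_size / compressed_size = 199232 / 61824.18 = 3.2226

Compression ratio = 3.2226


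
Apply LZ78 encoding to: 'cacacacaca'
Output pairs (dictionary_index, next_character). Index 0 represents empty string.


LZ78 encoding steps:
Dictionary: {0: ''}
Step 1: w='' (idx 0), next='c' -> output (0, 'c'), add 'c' as idx 1
Step 2: w='' (idx 0), next='a' -> output (0, 'a'), add 'a' as idx 2
Step 3: w='c' (idx 1), next='a' -> output (1, 'a'), add 'ca' as idx 3
Step 4: w='ca' (idx 3), next='c' -> output (3, 'c'), add 'cac' as idx 4
Step 5: w='a' (idx 2), next='c' -> output (2, 'c'), add 'ac' as idx 5
Step 6: w='a' (idx 2), end of input -> output (2, '')


Encoded: [(0, 'c'), (0, 'a'), (1, 'a'), (3, 'c'), (2, 'c'), (2, '')]
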